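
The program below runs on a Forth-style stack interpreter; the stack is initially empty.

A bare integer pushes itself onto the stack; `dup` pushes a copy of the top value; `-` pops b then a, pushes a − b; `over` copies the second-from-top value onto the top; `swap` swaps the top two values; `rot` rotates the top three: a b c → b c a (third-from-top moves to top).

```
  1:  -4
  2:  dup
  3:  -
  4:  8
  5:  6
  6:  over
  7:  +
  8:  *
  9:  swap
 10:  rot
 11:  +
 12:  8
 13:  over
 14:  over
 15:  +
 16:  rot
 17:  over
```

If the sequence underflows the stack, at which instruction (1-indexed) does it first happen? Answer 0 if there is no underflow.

-4   : [-4]
dup  : [-4, -4]
-    : [0]
8    : [0, 8]
6    : [0, 8, 6]
over : [0, 8, 6, 8]
+    : [0, 8, 14]
*    : [0, 112]
swap : [112, 0]
rot  — needs 3 operands, stack has 2 → underflow

10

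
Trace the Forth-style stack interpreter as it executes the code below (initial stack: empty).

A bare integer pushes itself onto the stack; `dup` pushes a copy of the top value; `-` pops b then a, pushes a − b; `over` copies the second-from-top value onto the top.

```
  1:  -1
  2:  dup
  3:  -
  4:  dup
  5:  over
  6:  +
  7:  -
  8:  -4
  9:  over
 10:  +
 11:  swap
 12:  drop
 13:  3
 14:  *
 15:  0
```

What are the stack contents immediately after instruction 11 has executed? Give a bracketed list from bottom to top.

-1   : [-1]
dup  : [-1, -1]
-    : [0]
dup  : [0, 0]
over : [0, 0, 0]
+    : [0, 0]
-    : [0]
-4   : [0, -4]
over : [0, -4, 0]
+    : [0, -4]
swap : [-4, 0]

[-4, 0]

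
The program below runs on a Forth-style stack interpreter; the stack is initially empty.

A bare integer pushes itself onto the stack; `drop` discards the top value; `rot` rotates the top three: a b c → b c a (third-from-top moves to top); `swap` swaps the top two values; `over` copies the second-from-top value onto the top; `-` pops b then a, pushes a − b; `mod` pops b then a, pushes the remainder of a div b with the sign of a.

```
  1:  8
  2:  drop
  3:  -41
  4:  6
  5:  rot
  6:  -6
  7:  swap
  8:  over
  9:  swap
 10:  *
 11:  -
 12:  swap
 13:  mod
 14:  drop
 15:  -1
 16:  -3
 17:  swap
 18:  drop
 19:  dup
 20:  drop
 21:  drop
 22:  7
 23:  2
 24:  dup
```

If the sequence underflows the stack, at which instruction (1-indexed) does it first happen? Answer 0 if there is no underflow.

5

8    → [8]
drop → []
-41  → [-41]
6    → [-41, 6]
rot  — needs 3 operands, stack has 2 → underflow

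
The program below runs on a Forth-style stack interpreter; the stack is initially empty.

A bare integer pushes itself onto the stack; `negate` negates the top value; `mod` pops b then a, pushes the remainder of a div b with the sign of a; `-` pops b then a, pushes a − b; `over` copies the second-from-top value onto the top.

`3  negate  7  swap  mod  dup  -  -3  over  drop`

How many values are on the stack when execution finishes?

3      -> 3
negate -> -3
7      -> -3 7
swap   -> 7 -3
mod    -> 1
dup    -> 1 1
-      -> 0
-3     -> 0 -3
over   -> 0 -3 0
drop   -> 0 -3

2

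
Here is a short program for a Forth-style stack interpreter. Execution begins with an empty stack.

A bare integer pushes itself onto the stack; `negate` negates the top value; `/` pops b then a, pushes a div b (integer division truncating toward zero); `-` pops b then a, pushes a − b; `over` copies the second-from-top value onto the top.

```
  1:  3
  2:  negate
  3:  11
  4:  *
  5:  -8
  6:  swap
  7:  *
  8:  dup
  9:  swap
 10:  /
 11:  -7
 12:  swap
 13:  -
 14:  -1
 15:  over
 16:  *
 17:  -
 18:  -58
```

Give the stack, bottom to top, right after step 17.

[-16]

3      -> 3
negate -> -3
11     -> -3 11
*      -> -33
-8     -> -33 -8
swap   -> -8 -33
*      -> 264
dup    -> 264 264
swap   -> 264 264
/      -> 1
-7     -> 1 -7
swap   -> -7 1
-      -> -8
-1     -> -8 -1
over   -> -8 -1 -8
*      -> -8 8
-      -> -16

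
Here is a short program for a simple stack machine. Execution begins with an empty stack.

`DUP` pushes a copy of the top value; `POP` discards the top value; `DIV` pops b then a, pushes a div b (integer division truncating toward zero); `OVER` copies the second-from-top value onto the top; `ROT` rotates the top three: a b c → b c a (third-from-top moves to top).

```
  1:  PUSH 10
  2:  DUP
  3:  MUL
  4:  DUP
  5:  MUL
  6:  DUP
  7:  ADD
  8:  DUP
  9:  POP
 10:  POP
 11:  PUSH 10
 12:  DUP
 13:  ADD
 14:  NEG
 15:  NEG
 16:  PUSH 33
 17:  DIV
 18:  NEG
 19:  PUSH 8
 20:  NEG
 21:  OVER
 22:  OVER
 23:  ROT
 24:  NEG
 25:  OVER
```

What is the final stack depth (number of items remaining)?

5

PUSH 10 → [10]
DUP     → [10, 10]
MUL     → [100]
DUP     → [100, 100]
MUL     → [10000]
DUP     → [10000, 10000]
ADD     → [20000]
DUP     → [20000, 20000]
POP     → [20000]
POP     → []
PUSH 10 → [10]
DUP     → [10, 10]
ADD     → [20]
NEG     → [-20]
NEG     → [20]
PUSH 33 → [20, 33]
DIV     → [0]
NEG     → [0]
PUSH 8  → [0, 8]
NEG     → [0, -8]
OVER    → [0, -8, 0]
OVER    → [0, -8, 0, -8]
ROT     → [0, 0, -8, -8]
NEG     → [0, 0, -8, 8]
OVER    → [0, 0, -8, 8, -8]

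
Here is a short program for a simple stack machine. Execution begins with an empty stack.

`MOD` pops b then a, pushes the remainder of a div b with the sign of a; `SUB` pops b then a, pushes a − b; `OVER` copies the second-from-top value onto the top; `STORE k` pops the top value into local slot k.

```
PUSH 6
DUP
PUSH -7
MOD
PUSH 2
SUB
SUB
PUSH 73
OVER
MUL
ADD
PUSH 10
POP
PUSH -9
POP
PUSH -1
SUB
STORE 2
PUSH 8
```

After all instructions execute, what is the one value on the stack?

8

PUSH 6   6
DUP      6 6
PUSH -7  6 6 -7
MOD      6 6
PUSH 2   6 6 2
SUB      6 4
SUB      2
PUSH 73  2 73
OVER     2 73 2
MUL      2 146
ADD      148
PUSH 10  148 10
POP      148
PUSH -9  148 -9
POP      148
PUSH -1  148 -1
SUB      149
STORE 2  (empty)
PUSH 8   8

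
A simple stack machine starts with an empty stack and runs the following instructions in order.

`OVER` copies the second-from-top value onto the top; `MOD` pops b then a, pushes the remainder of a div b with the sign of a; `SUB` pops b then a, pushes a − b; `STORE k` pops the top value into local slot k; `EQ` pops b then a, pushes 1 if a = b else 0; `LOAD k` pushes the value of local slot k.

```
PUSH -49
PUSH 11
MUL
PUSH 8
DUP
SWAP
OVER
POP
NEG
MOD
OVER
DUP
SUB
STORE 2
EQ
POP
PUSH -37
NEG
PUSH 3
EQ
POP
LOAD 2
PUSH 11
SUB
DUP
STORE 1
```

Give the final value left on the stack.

PUSH -49 → [-49]
PUSH 11  → [-49, 11]
MUL      → [-539]
PUSH 8   → [-539, 8]
DUP      → [-539, 8, 8]
SWAP     → [-539, 8, 8]
OVER     → [-539, 8, 8, 8]
POP      → [-539, 8, 8]
NEG      → [-539, 8, -8]
MOD      → [-539, 0]
OVER     → [-539, 0, -539]
DUP      → [-539, 0, -539, -539]
SUB      → [-539, 0, 0]
STORE 2  → [-539, 0]
EQ       → [0]
POP      → []
PUSH -37 → [-37]
NEG      → [37]
PUSH 3   → [37, 3]
EQ       → [0]
POP      → []
LOAD 2   → [0]
PUSH 11  → [0, 11]
SUB      → [-11]
DUP      → [-11, -11]
STORE 1  → [-11]

-11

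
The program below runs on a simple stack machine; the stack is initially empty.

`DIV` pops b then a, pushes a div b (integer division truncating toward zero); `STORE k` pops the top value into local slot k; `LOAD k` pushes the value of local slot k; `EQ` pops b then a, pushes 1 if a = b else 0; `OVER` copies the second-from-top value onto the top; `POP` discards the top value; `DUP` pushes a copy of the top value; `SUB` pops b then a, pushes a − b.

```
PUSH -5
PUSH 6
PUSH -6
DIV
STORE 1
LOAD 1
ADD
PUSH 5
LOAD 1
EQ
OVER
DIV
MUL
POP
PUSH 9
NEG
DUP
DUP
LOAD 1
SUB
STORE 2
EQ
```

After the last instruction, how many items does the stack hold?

PUSH -5 → [-5]
PUSH 6  → [-5, 6]
PUSH -6 → [-5, 6, -6]
DIV     → [-5, -1]
STORE 1 → [-5]
LOAD 1  → [-5, -1]
ADD     → [-6]
PUSH 5  → [-6, 5]
LOAD 1  → [-6, 5, -1]
EQ      → [-6, 0]
OVER    → [-6, 0, -6]
DIV     → [-6, 0]
MUL     → [0]
POP     → []
PUSH 9  → [9]
NEG     → [-9]
DUP     → [-9, -9]
DUP     → [-9, -9, -9]
LOAD 1  → [-9, -9, -9, -1]
SUB     → [-9, -9, -8]
STORE 2 → [-9, -9]
EQ      → [1]

1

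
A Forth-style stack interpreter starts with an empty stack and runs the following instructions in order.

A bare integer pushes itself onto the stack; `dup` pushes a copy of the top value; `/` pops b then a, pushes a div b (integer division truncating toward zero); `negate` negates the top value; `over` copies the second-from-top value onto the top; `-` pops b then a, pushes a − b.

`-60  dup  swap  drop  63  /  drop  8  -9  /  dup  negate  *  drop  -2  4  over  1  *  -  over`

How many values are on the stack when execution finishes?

-60     -60
dup     -60 -60
swap    -60 -60
drop    -60
63      -60 63
/       0
drop    (empty)
8       8
-9      8 -9
/       0
dup     0 0
negate  0 0
*       0
drop    (empty)
-2      -2
4       -2 4
over    -2 4 -2
1       -2 4 -2 1
*       -2 4 -2
-       -2 6
over    -2 6 -2

3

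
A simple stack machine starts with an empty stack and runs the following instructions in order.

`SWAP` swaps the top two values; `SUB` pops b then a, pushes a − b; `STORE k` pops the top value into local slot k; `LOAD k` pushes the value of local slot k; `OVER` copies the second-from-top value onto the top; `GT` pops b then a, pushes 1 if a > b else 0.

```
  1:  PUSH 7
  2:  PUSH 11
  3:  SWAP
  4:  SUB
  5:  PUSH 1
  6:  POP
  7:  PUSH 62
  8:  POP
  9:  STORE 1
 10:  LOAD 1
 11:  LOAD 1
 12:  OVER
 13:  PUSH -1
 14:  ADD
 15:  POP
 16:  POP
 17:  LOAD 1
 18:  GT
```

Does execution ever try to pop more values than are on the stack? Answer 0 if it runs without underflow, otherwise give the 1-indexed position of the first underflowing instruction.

0

PUSH 7  : 7
PUSH 11 : 7 11
SWAP    : 11 7
SUB     : 4
PUSH 1  : 4 1
POP     : 4
PUSH 62 : 4 62
POP     : 4
STORE 1 : (empty)
LOAD 1  : 4
LOAD 1  : 4 4
OVER    : 4 4 4
PUSH -1 : 4 4 4 -1
ADD     : 4 4 3
POP     : 4 4
POP     : 4
LOAD 1  : 4 4
GT      : 0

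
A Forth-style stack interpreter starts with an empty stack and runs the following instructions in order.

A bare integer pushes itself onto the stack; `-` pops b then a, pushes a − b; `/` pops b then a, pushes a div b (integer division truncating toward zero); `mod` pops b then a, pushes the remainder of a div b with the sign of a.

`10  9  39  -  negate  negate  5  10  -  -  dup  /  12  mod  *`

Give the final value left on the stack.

10     -> 10
9      -> 10 9
39     -> 10 9 39
-      -> 10 -30
negate -> 10 30
negate -> 10 -30
5      -> 10 -30 5
10     -> 10 -30 5 10
-      -> 10 -30 -5
-      -> 10 -25
dup    -> 10 -25 -25
/      -> 10 1
12     -> 10 1 12
mod    -> 10 1
*      -> 10

10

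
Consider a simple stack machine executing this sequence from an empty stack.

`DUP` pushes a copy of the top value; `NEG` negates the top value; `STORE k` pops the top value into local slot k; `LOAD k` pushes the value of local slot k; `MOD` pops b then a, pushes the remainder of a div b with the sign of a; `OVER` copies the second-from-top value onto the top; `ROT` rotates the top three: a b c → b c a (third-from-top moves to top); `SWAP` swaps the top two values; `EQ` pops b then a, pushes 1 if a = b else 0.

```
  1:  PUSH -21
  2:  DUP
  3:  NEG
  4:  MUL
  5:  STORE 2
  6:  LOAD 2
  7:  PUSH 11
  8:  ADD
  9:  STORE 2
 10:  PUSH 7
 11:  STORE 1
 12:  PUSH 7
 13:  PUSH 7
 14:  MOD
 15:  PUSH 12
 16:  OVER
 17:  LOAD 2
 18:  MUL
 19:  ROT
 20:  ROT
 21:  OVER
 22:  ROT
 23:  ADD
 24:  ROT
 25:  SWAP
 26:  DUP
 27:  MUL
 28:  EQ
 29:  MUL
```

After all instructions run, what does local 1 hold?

PUSH -21 → [-21]
DUP      → [-21, -21]
NEG      → [-21, 21]
MUL      → [-441]
STORE 2  → []
LOAD 2   → [-441]
PUSH 11  → [-441, 11]
ADD      → [-430]
STORE 2  → []
PUSH 7   → [7]
STORE 1  → []
PUSH 7   → [7]
PUSH 7   → [7, 7]
MOD      → [0]
PUSH 12  → [0, 12]
OVER     → [0, 12, 0]
LOAD 2   → [0, 12, 0, -430]
MUL      → [0, 12, 0]
ROT      → [12, 0, 0]
ROT      → [0, 0, 12]
OVER     → [0, 0, 12, 0]
ROT      → [0, 12, 0, 0]
ADD      → [0, 12, 0]
ROT      → [12, 0, 0]
SWAP     → [12, 0, 0]
DUP      → [12, 0, 0, 0]
MUL      → [12, 0, 0]
EQ       → [12, 1]
MUL      → [12]

7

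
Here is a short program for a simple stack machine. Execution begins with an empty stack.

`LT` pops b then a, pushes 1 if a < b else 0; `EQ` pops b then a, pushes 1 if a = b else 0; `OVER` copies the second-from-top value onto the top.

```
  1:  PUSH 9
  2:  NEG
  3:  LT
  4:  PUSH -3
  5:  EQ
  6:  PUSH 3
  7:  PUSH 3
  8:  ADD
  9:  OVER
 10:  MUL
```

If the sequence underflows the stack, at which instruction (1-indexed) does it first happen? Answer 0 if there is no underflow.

3

PUSH 9 : 9
NEG    : -9
LT  — needs 2 operands, stack has 1 → underflow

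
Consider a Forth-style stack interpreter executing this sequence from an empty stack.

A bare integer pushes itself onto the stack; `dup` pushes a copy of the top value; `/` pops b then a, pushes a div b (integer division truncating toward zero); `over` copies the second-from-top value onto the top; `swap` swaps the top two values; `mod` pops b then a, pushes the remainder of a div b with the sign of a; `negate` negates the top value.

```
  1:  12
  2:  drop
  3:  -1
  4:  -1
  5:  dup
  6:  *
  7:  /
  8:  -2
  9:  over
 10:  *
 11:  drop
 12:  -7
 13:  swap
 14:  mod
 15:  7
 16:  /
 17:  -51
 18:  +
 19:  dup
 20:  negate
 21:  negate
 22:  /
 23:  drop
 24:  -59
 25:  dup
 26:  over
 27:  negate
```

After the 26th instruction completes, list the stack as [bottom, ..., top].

12     : 12
drop   : (empty)
-1     : -1
-1     : -1 -1
dup    : -1 -1 -1
*      : -1 1
/      : -1
-2     : -1 -2
over   : -1 -2 -1
*      : -1 2
drop   : -1
-7     : -1 -7
swap   : -7 -1
mod    : 0
7      : 0 7
/      : 0
-51    : 0 -51
+      : -51
dup    : -51 -51
negate : -51 51
negate : -51 -51
/      : 1
drop   : (empty)
-59    : -59
dup    : -59 -59
over   : -59 -59 -59

[-59, -59, -59]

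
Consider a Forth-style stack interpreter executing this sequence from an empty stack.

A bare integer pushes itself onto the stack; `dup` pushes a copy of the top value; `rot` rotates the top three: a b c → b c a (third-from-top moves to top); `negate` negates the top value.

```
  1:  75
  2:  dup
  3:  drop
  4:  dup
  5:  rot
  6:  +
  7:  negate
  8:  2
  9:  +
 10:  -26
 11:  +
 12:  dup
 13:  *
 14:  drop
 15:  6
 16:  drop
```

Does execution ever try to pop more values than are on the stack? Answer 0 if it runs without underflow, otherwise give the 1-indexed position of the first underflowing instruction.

75    [75]
dup   [75, 75]
drop  [75]
dup   [75, 75]
rot  — needs 3 operands, stack has 2 → underflow

5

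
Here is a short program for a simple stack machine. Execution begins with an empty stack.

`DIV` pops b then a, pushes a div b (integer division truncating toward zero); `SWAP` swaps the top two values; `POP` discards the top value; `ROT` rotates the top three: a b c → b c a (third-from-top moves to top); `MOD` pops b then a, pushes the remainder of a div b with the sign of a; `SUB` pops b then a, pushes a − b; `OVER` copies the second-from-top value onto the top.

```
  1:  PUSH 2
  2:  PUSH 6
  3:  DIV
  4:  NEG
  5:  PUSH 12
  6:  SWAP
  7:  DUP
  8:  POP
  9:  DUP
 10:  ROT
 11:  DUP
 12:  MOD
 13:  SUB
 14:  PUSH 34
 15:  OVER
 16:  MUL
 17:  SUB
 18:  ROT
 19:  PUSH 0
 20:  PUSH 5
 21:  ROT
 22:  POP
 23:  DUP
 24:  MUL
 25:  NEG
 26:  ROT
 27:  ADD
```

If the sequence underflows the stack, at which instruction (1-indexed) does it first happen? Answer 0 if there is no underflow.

PUSH 2  -> 2
PUSH 6  -> 2 6
DIV     -> 0
NEG     -> 0
PUSH 12 -> 0 12
SWAP    -> 12 0
DUP     -> 12 0 0
POP     -> 12 0
DUP     -> 12 0 0
ROT     -> 0 0 12
DUP     -> 0 0 12 12
MOD     -> 0 0 0
SUB     -> 0 0
PUSH 34 -> 0 0 34
OVER    -> 0 0 34 0
MUL     -> 0 0 0
SUB     -> 0 0
ROT  — needs 3 operands, stack has 2 → underflow

18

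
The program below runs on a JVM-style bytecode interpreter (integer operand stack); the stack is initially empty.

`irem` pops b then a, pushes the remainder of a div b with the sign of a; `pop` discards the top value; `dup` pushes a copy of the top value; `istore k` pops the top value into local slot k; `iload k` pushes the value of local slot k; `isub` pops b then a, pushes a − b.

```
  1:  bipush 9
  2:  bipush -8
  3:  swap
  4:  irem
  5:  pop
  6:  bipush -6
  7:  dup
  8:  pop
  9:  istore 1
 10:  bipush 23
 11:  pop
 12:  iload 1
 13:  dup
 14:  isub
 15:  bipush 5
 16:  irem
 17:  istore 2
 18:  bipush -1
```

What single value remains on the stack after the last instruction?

bipush 9  : 9
bipush -8 : 9 -8
swap      : -8 9
irem      : -8
pop       : (empty)
bipush -6 : -6
dup       : -6 -6
pop       : -6
istore 1  : (empty)
bipush 23 : 23
pop       : (empty)
iload 1   : -6
dup       : -6 -6
isub      : 0
bipush 5  : 0 5
irem      : 0
istore 2  : (empty)
bipush -1 : -1

-1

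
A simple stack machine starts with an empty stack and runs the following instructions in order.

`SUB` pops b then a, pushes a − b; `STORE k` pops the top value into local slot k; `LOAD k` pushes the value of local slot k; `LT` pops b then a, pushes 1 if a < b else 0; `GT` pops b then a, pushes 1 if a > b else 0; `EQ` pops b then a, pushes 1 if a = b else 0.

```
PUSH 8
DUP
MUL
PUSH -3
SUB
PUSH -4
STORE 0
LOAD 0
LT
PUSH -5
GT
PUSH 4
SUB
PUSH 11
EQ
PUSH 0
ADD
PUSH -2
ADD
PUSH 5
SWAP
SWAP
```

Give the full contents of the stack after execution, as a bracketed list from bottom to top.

[-2, 5]

PUSH 8  → 8
DUP     → 8 8
MUL     → 64
PUSH -3 → 64 -3
SUB     → 67
PUSH -4 → 67 -4
STORE 0 → 67
LOAD 0  → 67 -4
LT      → 0
PUSH -5 → 0 -5
GT      → 1
PUSH 4  → 1 4
SUB     → -3
PUSH 11 → -3 11
EQ      → 0
PUSH 0  → 0 0
ADD     → 0
PUSH -2 → 0 -2
ADD     → -2
PUSH 5  → -2 5
SWAP    → 5 -2
SWAP    → -2 5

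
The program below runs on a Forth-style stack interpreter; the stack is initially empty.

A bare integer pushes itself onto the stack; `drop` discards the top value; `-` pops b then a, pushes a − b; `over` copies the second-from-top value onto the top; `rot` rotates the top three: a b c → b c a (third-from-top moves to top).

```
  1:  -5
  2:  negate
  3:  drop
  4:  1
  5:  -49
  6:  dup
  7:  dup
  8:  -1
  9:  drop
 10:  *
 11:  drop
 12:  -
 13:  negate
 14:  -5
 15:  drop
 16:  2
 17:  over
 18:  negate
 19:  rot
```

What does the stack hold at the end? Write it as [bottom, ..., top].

[2, 50, -50]

-5      -5
negate  5
drop    (empty)
1       1
-49     1 -49
dup     1 -49 -49
dup     1 -49 -49 -49
-1      1 -49 -49 -49 -1
drop    1 -49 -49 -49
*       1 -49 2401
drop    1 -49
-       50
negate  -50
-5      -50 -5
drop    -50
2       -50 2
over    -50 2 -50
negate  -50 2 50
rot     2 50 -50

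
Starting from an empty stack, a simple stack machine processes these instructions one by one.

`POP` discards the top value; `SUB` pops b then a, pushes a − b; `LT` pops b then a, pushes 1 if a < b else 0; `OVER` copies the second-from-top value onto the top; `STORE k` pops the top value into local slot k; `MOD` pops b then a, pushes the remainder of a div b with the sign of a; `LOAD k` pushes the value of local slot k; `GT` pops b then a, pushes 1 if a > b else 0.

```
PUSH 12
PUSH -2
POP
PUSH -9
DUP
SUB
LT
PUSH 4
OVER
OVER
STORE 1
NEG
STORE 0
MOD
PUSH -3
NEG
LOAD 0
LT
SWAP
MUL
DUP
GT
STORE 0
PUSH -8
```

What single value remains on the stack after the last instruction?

-8

PUSH 12  [12]
PUSH -2  [12, -2]
POP      [12]
PUSH -9  [12, -9]
DUP      [12, -9, -9]
SUB      [12, 0]
LT       [0]
PUSH 4   [0, 4]
OVER     [0, 4, 0]
OVER     [0, 4, 0, 4]
STORE 1  [0, 4, 0]
NEG      [0, 4, 0]
STORE 0  [0, 4]
MOD      [0]
PUSH -3  [0, -3]
NEG      [0, 3]
LOAD 0   [0, 3, 0]
LT       [0, 0]
SWAP     [0, 0]
MUL      [0]
DUP      [0, 0]
GT       [0]
STORE 0  []
PUSH -8  [-8]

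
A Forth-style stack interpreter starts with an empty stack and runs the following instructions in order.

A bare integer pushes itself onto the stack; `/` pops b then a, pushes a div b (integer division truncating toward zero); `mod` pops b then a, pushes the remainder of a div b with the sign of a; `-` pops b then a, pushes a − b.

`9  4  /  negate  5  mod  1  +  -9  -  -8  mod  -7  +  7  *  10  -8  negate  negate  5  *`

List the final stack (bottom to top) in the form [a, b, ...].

9      -> 9
4      -> 9 4
/      -> 2
negate -> -2
5      -> -2 5
mod    -> -2
1      -> -2 1
+      -> -1
-9     -> -1 -9
-      -> 8
-8     -> 8 -8
mod    -> 0
-7     -> 0 -7
+      -> -7
7      -> -7 7
*      -> -49
10     -> -49 10
-8     -> -49 10 -8
negate -> -49 10 8
negate -> -49 10 -8
5      -> -49 10 -8 5
*      -> -49 10 -40

[-49, 10, -40]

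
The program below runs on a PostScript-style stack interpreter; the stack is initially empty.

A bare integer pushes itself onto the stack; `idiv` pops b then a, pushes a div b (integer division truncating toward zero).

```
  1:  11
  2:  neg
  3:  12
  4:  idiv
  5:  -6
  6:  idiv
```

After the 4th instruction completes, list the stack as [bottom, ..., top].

11   -> 11
neg  -> -11
12   -> -11 12
idiv -> 0

[0]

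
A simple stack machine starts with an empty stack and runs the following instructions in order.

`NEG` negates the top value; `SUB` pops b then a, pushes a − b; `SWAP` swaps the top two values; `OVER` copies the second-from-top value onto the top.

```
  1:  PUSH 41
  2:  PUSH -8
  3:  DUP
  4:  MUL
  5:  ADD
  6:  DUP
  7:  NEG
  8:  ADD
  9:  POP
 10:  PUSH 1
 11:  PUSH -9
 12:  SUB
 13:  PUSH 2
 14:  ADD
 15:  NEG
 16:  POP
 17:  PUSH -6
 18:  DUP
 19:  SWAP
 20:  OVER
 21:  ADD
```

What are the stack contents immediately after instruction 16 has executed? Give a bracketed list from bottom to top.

PUSH 41 : [41]
PUSH -8 : [41, -8]
DUP     : [41, -8, -8]
MUL     : [41, 64]
ADD     : [105]
DUP     : [105, 105]
NEG     : [105, -105]
ADD     : [0]
POP     : []
PUSH 1  : [1]
PUSH -9 : [1, -9]
SUB     : [10]
PUSH 2  : [10, 2]
ADD     : [12]
NEG     : [-12]
POP     : []

[]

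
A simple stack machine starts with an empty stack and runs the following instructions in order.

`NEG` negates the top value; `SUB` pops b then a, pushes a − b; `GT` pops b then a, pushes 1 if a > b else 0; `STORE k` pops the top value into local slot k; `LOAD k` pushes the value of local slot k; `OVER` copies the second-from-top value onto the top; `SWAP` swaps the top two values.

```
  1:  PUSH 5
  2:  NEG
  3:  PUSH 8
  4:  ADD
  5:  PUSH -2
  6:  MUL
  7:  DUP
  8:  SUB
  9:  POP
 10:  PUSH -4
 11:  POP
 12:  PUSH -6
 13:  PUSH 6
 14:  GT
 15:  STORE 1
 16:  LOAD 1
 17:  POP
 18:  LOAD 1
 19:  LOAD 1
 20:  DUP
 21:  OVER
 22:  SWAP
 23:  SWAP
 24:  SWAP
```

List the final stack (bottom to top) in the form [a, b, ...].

[0, 0, 0, 0]

PUSH 5  -> [5]
NEG     -> [-5]
PUSH 8  -> [-5, 8]
ADD     -> [3]
PUSH -2 -> [3, -2]
MUL     -> [-6]
DUP     -> [-6, -6]
SUB     -> [0]
POP     -> []
PUSH -4 -> [-4]
POP     -> []
PUSH -6 -> [-6]
PUSH 6  -> [-6, 6]
GT      -> [0]
STORE 1 -> []
LOAD 1  -> [0]
POP     -> []
LOAD 1  -> [0]
LOAD 1  -> [0, 0]
DUP     -> [0, 0, 0]
OVER    -> [0, 0, 0, 0]
SWAP    -> [0, 0, 0, 0]
SWAP    -> [0, 0, 0, 0]
SWAP    -> [0, 0, 0, 0]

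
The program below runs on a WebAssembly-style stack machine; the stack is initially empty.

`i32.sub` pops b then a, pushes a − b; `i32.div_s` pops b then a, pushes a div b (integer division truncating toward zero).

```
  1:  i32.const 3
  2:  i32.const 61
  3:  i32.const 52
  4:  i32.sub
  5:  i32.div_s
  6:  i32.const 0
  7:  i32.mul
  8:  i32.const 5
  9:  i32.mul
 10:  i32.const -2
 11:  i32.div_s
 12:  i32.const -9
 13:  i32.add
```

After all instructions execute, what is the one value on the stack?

-9

i32.const 3  : 3
i32.const 61 : 3 61
i32.const 52 : 3 61 52
i32.sub      : 3 9
i32.div_s    : 0
i32.const 0  : 0 0
i32.mul      : 0
i32.const 5  : 0 5
i32.mul      : 0
i32.const -2 : 0 -2
i32.div_s    : 0
i32.const -9 : 0 -9
i32.add      : -9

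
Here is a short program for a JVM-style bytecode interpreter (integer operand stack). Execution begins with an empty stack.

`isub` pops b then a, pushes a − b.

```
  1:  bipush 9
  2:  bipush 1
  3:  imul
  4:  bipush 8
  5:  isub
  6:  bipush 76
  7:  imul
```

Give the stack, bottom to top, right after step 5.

[1]

bipush 9 → [9]
bipush 1 → [9, 1]
imul     → [9]
bipush 8 → [9, 8]
isub     → [1]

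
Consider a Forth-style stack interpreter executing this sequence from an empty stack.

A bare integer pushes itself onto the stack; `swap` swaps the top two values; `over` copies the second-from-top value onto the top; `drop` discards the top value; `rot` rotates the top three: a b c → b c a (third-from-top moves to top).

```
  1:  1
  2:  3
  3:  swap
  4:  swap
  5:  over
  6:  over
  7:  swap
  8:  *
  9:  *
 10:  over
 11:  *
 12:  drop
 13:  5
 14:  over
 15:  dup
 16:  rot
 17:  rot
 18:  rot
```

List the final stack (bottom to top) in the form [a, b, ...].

1     [1]
3     [1, 3]
swap  [3, 1]
swap  [1, 3]
over  [1, 3, 1]
over  [1, 3, 1, 3]
swap  [1, 3, 3, 1]
*     [1, 3, 3]
*     [1, 9]
over  [1, 9, 1]
*     [1, 9]
drop  [1]
5     [1, 5]
over  [1, 5, 1]
dup   [1, 5, 1, 1]
rot   [1, 1, 1, 5]
rot   [1, 1, 5, 1]
rot   [1, 5, 1, 1]

[1, 5, 1, 1]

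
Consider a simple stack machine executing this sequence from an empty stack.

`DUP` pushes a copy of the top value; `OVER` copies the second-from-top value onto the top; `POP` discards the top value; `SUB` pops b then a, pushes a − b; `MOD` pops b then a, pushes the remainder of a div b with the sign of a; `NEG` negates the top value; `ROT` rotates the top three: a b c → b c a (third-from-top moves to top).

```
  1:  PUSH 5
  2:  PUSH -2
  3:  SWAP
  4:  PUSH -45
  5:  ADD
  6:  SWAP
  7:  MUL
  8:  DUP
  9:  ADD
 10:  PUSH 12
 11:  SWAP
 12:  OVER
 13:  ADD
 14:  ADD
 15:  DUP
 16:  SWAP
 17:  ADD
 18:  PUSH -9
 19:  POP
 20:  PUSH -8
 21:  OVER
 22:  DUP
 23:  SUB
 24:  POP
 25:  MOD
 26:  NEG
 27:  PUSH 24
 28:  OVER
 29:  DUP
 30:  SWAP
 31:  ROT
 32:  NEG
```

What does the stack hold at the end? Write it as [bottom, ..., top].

PUSH 5   -> [5]
PUSH -2  -> [5, -2]
SWAP     -> [-2, 5]
PUSH -45 -> [-2, 5, -45]
ADD      -> [-2, -40]
SWAP     -> [-40, -2]
MUL      -> [80]
DUP      -> [80, 80]
ADD      -> [160]
PUSH 12  -> [160, 12]
SWAP     -> [12, 160]
OVER     -> [12, 160, 12]
ADD      -> [12, 172]
ADD      -> [184]
DUP      -> [184, 184]
SWAP     -> [184, 184]
ADD      -> [368]
PUSH -9  -> [368, -9]
POP      -> [368]
PUSH -8  -> [368, -8]
OVER     -> [368, -8, 368]
DUP      -> [368, -8, 368, 368]
SUB      -> [368, -8, 0]
POP      -> [368, -8]
MOD      -> [0]
NEG      -> [0]
PUSH 24  -> [0, 24]
OVER     -> [0, 24, 0]
DUP      -> [0, 24, 0, 0]
SWAP     -> [0, 24, 0, 0]
ROT      -> [0, 0, 0, 24]
NEG      -> [0, 0, 0, -24]

[0, 0, 0, -24]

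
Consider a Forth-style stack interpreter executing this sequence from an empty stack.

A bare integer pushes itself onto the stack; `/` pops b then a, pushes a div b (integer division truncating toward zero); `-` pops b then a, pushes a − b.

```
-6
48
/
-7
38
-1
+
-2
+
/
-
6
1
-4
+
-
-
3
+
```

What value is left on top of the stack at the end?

-6

-6 : [-6]
48 : [-6, 48]
/  : [0]
-7 : [0, -7]
38 : [0, -7, 38]
-1 : [0, -7, 38, -1]
+  : [0, -7, 37]
-2 : [0, -7, 37, -2]
+  : [0, -7, 35]
/  : [0, 0]
-  : [0]
6  : [0, 6]
1  : [0, 6, 1]
-4 : [0, 6, 1, -4]
+  : [0, 6, -3]
-  : [0, 9]
-  : [-9]
3  : [-9, 3]
+  : [-6]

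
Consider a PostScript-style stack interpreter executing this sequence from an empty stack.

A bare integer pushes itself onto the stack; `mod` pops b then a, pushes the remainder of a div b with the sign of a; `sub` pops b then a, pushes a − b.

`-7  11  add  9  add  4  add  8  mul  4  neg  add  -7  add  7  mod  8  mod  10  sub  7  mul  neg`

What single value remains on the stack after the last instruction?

28

-7  → -7
11  → -7 11
add → 4
9   → 4 9
add → 13
4   → 13 4
add → 17
8   → 17 8
mul → 136
4   → 136 4
neg → 136 -4
add → 132
-7  → 132 -7
add → 125
7   → 125 7
mod → 6
8   → 6 8
mod → 6
10  → 6 10
sub → -4
7   → -4 7
mul → -28
neg → 28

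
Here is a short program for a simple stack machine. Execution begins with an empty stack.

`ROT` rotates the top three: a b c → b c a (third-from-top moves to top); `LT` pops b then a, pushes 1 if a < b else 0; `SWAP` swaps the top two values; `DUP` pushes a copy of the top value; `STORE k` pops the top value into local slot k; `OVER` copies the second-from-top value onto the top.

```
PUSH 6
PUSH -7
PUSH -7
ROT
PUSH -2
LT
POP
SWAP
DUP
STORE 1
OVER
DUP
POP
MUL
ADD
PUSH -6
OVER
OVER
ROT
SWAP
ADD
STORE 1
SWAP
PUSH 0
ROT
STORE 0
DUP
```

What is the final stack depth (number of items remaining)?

3

PUSH 6  -> [6]
PUSH -7 -> [6, -7]
PUSH -7 -> [6, -7, -7]
ROT     -> [-7, -7, 6]
PUSH -2 -> [-7, -7, 6, -2]
LT      -> [-7, -7, 0]
POP     -> [-7, -7]
SWAP    -> [-7, -7]
DUP     -> [-7, -7, -7]
STORE 1 -> [-7, -7]
OVER    -> [-7, -7, -7]
DUP     -> [-7, -7, -7, -7]
POP     -> [-7, -7, -7]
MUL     -> [-7, 49]
ADD     -> [42]
PUSH -6 -> [42, -6]
OVER    -> [42, -6, 42]
OVER    -> [42, -6, 42, -6]
ROT     -> [42, 42, -6, -6]
SWAP    -> [42, 42, -6, -6]
ADD     -> [42, 42, -12]
STORE 1 -> [42, 42]
SWAP    -> [42, 42]
PUSH 0  -> [42, 42, 0]
ROT     -> [42, 0, 42]
STORE 0 -> [42, 0]
DUP     -> [42, 0, 0]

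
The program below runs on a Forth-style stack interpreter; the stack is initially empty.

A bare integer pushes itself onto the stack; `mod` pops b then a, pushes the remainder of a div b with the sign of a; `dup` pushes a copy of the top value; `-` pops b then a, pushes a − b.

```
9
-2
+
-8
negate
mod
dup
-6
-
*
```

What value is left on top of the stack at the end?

91

9      → [9]
-2     → [9, -2]
+      → [7]
-8     → [7, -8]
negate → [7, 8]
mod    → [7]
dup    → [7, 7]
-6     → [7, 7, -6]
-      → [7, 13]
*      → [91]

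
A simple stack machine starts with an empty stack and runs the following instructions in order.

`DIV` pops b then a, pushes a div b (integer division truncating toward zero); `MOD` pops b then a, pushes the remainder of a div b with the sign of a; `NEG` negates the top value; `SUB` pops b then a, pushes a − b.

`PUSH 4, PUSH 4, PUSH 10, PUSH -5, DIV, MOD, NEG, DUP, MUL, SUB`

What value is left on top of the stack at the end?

PUSH 4  : [4]
PUSH 4  : [4, 4]
PUSH 10 : [4, 4, 10]
PUSH -5 : [4, 4, 10, -5]
DIV     : [4, 4, -2]
MOD     : [4, 0]
NEG     : [4, 0]
DUP     : [4, 0, 0]
MUL     : [4, 0]
SUB     : [4]

4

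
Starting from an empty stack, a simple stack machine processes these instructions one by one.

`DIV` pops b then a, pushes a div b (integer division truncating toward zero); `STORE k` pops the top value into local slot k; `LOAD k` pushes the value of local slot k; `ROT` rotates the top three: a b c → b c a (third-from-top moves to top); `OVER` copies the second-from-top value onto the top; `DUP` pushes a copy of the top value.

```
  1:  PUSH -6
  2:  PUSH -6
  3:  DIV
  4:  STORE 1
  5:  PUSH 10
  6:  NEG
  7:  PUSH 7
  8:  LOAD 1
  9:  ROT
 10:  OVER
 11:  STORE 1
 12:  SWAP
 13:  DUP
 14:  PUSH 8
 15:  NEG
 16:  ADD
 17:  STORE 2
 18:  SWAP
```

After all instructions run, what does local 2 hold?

PUSH -6 -> [-6]
PUSH -6 -> [-6, -6]
DIV     -> [1]
STORE 1 -> []
PUSH 10 -> [10]
NEG     -> [-10]
PUSH 7  -> [-10, 7]
LOAD 1  -> [-10, 7, 1]
ROT     -> [7, 1, -10]
OVER    -> [7, 1, -10, 1]
STORE 1 -> [7, 1, -10]
SWAP    -> [7, -10, 1]
DUP     -> [7, -10, 1, 1]
PUSH 8  -> [7, -10, 1, 1, 8]
NEG     -> [7, -10, 1, 1, -8]
ADD     -> [7, -10, 1, -7]
STORE 2 -> [7, -10, 1]
SWAP    -> [7, 1, -10]

-7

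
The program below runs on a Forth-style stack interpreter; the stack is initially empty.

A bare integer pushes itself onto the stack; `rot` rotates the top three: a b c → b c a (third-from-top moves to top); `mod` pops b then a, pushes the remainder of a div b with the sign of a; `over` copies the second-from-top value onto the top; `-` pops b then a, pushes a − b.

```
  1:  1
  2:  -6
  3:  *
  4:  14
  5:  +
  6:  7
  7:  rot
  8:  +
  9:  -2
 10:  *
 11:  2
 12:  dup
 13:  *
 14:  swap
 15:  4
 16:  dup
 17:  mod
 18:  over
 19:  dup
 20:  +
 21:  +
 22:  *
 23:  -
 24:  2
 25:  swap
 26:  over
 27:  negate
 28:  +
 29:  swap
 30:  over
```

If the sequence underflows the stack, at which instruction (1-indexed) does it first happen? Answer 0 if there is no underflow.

1  -> 1
-6 -> 1 -6
*  -> -6
14 -> -6 14
+  -> 8
7  -> 8 7
rot  — needs 3 operands, stack has 2 → underflow

7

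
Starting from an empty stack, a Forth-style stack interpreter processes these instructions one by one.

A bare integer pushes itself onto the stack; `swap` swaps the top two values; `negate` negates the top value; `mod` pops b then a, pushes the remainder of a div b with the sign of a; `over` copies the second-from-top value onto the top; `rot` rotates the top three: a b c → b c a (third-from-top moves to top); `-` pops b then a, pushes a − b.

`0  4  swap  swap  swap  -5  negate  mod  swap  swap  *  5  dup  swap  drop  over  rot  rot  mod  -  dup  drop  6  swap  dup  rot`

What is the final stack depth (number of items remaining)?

3

0      → 0
4      → 0 4
swap   → 4 0
swap   → 0 4
swap   → 4 0
-5     → 4 0 -5
negate → 4 0 5
mod    → 4 0
swap   → 0 4
swap   → 4 0
*      → 0
5      → 0 5
dup    → 0 5 5
swap   → 0 5 5
drop   → 0 5
over   → 0 5 0
rot    → 5 0 0
rot    → 0 0 5
mod    → 0 0
-      → 0
dup    → 0 0
drop   → 0
6      → 0 6
swap   → 6 0
dup    → 6 0 0
rot    → 0 0 6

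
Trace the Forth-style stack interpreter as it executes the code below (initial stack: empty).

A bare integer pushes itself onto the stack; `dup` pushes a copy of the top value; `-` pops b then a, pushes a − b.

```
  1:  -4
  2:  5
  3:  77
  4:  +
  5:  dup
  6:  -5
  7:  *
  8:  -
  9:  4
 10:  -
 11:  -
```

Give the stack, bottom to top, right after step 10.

[-4, 488]

-4  : [-4]
5   : [-4, 5]
77  : [-4, 5, 77]
+   : [-4, 82]
dup : [-4, 82, 82]
-5  : [-4, 82, 82, -5]
*   : [-4, 82, -410]
-   : [-4, 492]
4   : [-4, 492, 4]
-   : [-4, 488]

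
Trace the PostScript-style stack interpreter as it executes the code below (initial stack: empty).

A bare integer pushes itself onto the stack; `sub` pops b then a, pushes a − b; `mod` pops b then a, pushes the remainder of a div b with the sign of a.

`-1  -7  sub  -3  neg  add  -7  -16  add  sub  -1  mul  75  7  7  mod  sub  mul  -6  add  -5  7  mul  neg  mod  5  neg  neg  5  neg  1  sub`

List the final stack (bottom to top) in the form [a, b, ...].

[-26, 5, -6]

-1  : -1
-7  : -1 -7
sub : 6
-3  : 6 -3
neg : 6 3
add : 9
-7  : 9 -7
-16 : 9 -7 -16
add : 9 -23
sub : 32
-1  : 32 -1
mul : -32
75  : -32 75
7   : -32 75 7
7   : -32 75 7 7
mod : -32 75 0
sub : -32 75
mul : -2400
-6  : -2400 -6
add : -2406
-5  : -2406 -5
7   : -2406 -5 7
mul : -2406 -35
neg : -2406 35
mod : -26
5   : -26 5
neg : -26 -5
neg : -26 5
5   : -26 5 5
neg : -26 5 -5
1   : -26 5 -5 1
sub : -26 5 -6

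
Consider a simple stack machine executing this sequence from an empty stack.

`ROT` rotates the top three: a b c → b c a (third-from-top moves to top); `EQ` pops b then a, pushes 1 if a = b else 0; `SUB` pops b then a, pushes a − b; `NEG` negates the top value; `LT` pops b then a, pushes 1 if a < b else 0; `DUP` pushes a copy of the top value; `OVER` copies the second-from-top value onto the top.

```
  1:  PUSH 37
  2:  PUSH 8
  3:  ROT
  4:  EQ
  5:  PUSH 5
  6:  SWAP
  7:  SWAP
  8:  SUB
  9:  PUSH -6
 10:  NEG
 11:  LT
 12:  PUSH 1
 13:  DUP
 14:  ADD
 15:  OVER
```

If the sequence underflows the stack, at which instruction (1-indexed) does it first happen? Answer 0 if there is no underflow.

3

PUSH 37 -> [37]
PUSH 8  -> [37, 8]
ROT  — needs 3 operands, stack has 2 → underflow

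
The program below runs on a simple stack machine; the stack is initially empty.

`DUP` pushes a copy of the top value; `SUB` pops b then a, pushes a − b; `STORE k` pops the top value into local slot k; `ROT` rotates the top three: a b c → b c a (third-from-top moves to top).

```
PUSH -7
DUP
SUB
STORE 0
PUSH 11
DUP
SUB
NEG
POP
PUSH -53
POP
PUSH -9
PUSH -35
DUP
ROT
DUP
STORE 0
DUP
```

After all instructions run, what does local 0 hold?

PUSH -7  : [-7]
DUP      : [-7, -7]
SUB      : [0]
STORE 0  : []
PUSH 11  : [11]
DUP      : [11, 11]
SUB      : [0]
NEG      : [0]
POP      : []
PUSH -53 : [-53]
POP      : []
PUSH -9  : [-9]
PUSH -35 : [-9, -35]
DUP      : [-9, -35, -35]
ROT      : [-35, -35, -9]
DUP      : [-35, -35, -9, -9]
STORE 0  : [-35, -35, -9]
DUP      : [-35, -35, -9, -9]

-9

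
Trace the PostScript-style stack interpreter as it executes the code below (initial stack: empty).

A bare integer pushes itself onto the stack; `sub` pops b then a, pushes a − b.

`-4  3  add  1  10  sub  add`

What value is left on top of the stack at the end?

-4  → -4
3   → -4 3
add → -1
1   → -1 1
10  → -1 1 10
sub → -1 -9
add → -10

-10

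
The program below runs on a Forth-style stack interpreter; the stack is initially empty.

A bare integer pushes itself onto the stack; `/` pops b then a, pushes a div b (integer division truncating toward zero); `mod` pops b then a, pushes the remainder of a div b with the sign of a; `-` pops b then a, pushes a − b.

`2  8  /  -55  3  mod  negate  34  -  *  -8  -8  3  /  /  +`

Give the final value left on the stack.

4

2       [2]
8       [2, 8]
/       [0]
-55     [0, -55]
3       [0, -55, 3]
mod     [0, -1]
negate  [0, 1]
34      [0, 1, 34]
-       [0, -33]
*       [0]
-8      [0, -8]
-8      [0, -8, -8]
3       [0, -8, -8, 3]
/       [0, -8, -2]
/       [0, 4]
+       [4]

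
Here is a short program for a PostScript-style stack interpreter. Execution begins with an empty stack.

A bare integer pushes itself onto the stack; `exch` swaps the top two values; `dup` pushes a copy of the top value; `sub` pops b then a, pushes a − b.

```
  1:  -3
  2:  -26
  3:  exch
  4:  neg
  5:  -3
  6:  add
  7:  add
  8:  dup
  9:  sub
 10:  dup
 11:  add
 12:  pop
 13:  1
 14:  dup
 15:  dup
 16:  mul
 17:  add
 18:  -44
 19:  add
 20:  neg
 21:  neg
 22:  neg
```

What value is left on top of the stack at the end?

-3   -> -3
-26  -> -3 -26
exch -> -26 -3
neg  -> -26 3
-3   -> -26 3 -3
add  -> -26 0
add  -> -26
dup  -> -26 -26
sub  -> 0
dup  -> 0 0
add  -> 0
pop  -> (empty)
1    -> 1
dup  -> 1 1
dup  -> 1 1 1
mul  -> 1 1
add  -> 2
-44  -> 2 -44
add  -> -42
neg  -> 42
neg  -> -42
neg  -> 42

42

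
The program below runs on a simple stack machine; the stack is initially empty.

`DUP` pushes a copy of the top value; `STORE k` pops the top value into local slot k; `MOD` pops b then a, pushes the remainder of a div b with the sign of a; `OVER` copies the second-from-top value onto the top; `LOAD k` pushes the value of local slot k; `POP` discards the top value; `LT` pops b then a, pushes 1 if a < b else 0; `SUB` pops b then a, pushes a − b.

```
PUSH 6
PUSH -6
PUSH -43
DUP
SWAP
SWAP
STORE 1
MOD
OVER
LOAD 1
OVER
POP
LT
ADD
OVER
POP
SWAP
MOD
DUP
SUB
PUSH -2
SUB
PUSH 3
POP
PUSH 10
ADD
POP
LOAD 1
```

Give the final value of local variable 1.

PUSH 6   → [6]
PUSH -6  → [6, -6]
PUSH -43 → [6, -6, -43]
DUP      → [6, -6, -43, -43]
SWAP     → [6, -6, -43, -43]
SWAP     → [6, -6, -43, -43]
STORE 1  → [6, -6, -43]
MOD      → [6, -6]
OVER     → [6, -6, 6]
LOAD 1   → [6, -6, 6, -43]
OVER     → [6, -6, 6, -43, 6]
POP      → [6, -6, 6, -43]
LT       → [6, -6, 0]
ADD      → [6, -6]
OVER     → [6, -6, 6]
POP      → [6, -6]
SWAP     → [-6, 6]
MOD      → [0]
DUP      → [0, 0]
SUB      → [0]
PUSH -2  → [0, -2]
SUB      → [2]
PUSH 3   → [2, 3]
POP      → [2]
PUSH 10  → [2, 10]
ADD      → [12]
POP      → []
LOAD 1   → [-43]

-43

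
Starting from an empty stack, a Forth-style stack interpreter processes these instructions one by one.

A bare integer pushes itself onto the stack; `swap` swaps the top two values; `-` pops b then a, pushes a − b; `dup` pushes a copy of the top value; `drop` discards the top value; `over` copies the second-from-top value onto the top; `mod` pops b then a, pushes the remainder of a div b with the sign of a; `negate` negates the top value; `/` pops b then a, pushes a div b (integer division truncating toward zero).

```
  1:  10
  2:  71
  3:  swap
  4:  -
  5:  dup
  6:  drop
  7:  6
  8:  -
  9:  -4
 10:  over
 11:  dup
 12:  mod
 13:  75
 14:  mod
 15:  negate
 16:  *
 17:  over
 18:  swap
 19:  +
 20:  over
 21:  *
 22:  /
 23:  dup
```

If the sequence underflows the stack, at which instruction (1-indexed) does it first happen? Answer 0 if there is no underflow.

10      10
71      10 71
swap    71 10
-       61
dup     61 61
drop    61
6       61 6
-       55
-4      55 -4
over    55 -4 55
dup     55 -4 55 55
mod     55 -4 0
75      55 -4 0 75
mod     55 -4 0
negate  55 -4 0
*       55 0
over    55 0 55
swap    55 55 0
+       55 55
over    55 55 55
*       55 3025
/       0
dup     0 0

0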